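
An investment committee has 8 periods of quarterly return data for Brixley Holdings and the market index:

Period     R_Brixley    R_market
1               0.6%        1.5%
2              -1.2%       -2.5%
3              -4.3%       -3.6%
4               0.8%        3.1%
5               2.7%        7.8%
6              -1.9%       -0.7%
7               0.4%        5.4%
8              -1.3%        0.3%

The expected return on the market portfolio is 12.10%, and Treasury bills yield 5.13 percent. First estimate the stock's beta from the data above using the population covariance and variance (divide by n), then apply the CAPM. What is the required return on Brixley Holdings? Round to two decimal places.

8.56%

Mean R_i = (0.6 − 1.2 − 4.3 + 0.8 + 2.7 − 1.9 + 0.4 − 1.3) / 8 = -0.5250%
Mean R_m = (1.5 − 2.5 − 3.6 + 3.1 + 7.8 − 0.7 + 5.4 + 0.3) / 8 = 1.4125%
Σ(R_i − R̄_i)(R_m − R̄_m) = 51.9525  ⇒  Cov = 51.9525 / 8 = 6.4941
Σ(R_m − R̄_m)² = 105.6888  ⇒  Var(R_m) = 105.6888 / 8 = 13.2111
β = Cov / Var(R_m) = 6.4941 / 13.2111 = 0.4916
MRP = 12.10% − 5.13% = 6.97%
E(R) = R_f + β × MRP = 5.13% + 0.4916 × 6.97% = 8.56%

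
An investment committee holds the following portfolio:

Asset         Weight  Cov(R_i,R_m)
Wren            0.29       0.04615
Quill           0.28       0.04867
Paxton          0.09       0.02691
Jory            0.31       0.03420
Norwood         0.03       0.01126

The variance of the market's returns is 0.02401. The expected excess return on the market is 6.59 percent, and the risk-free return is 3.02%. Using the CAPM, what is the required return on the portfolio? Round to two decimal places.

14.10%

β_Wren = 0.04615 / 0.02401 = 1.9221
β_Quill = 0.04867 / 0.02401 = 2.0271
β_Paxton = 0.02691 / 0.02401 = 1.1208
β_Jory = 0.03420 / 0.02401 = 1.4244
β_Norwood = 0.01126 / 0.02401 = 0.4690
β_P = Σ w_i β_i = 0.29×1.9221 + 0.28×2.0271 + 0.09×1.1208 + 0.31×1.4244 + 0.03×0.4690 = 1.6815
E(R_P) = R_f + β_P × MRP = 3.02% + 1.6815 × 6.59% = 14.10%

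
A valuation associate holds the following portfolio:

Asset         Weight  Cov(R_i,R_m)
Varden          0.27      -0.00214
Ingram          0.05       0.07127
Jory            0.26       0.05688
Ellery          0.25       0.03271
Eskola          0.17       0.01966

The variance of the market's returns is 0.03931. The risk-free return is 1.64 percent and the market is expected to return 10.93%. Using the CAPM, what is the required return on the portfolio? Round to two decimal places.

8.56%

β_Varden = -0.00214 / 0.03931 = -0.0544
β_Ingram = 0.07127 / 0.03931 = 1.8130
β_Jory = 0.05688 / 0.03931 = 1.4470
β_Ellery = 0.03271 / 0.03931 = 0.8321
β_Eskola = 0.01966 / 0.03931 = 0.5001
β_P = Σ w_i β_i = 0.27×-0.0544 + 0.05×1.8130 + 0.26×1.4470 + 0.25×0.8321 + 0.17×0.5001 = 0.7452
MRP = 10.93% − 1.64% = 9.29%
E(R_P) = R_f + β_P × MRP = 1.64% + 0.7452 × 9.29% = 8.56%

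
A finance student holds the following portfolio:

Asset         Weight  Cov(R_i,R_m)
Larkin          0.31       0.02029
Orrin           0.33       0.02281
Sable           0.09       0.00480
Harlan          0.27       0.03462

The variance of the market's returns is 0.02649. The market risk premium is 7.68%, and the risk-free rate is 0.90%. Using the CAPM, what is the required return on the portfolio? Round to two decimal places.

β_Larkin = 0.02029 / 0.02649 = 0.7659
β_Orrin = 0.02281 / 0.02649 = 0.8611
β_Sable = 0.00480 / 0.02649 = 0.1812
β_Harlan = 0.03462 / 0.02649 = 1.3069
β_P = Σ w_i β_i = 0.31×0.7659 + 0.33×0.8611 + 0.09×0.1812 + 0.27×1.3069 = 0.8908
E(R_P) = R_f + β_P × MRP = 0.90% + 0.8908 × 7.68% = 7.74%

7.74%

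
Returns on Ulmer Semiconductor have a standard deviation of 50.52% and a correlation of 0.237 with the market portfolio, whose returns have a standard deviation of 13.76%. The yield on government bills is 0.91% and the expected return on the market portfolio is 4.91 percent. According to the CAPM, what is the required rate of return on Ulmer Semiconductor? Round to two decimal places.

β = ρ × σ_i / σ_m = 0.237 × 50.52% / 13.76% = 0.8701
MRP = 4.91% − 0.91% = 4.00%
E(R) = 0.91% + 0.8701 × 4.00% = 4.39%

4.39%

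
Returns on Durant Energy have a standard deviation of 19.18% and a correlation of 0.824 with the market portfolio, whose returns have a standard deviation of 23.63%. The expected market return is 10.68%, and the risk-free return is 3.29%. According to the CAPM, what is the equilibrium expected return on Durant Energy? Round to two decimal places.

β = ρ × σ_i / σ_m = 0.824 × 19.18% / 23.63% = 0.6688
MRP = 10.68% − 3.29% = 7.39%
E(R) = 3.29% + 0.6688 × 7.39% = 8.23%

8.23%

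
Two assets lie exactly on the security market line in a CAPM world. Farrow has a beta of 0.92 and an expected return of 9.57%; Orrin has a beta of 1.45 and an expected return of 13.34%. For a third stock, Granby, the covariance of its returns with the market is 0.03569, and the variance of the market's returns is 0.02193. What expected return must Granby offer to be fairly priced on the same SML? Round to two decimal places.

MRP = (13.34% − 9.57%) / (1.45 − 0.92) = 7.1132%
R_f = 9.57% − 0.92 × 7.1132% = 3.0259%
β_Granby = Cov / Var(R_m) = 0.03569 / 0.02193 = 1.6275
E(R_Granby) = R_f + β × MRP = 3.0259% + 1.6275 × 7.1132% = 14.60%

14.60%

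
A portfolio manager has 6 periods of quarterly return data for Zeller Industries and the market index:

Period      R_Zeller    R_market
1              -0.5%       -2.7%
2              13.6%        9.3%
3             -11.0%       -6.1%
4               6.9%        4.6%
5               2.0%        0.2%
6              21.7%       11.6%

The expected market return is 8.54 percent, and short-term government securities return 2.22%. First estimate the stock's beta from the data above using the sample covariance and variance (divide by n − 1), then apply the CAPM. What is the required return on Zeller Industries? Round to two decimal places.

Mean R_i = (-0.5 + 13.6 − 11.0 + 6.9 + 2.0 + 21.7) / 6 = 5.4500%
Mean R_m = (-2.7 + 9.3 − 6.1 + 4.6 + 0.2 + 11.6) / 6 = 2.8167%
Σ(R_i − R̄_i)(R_m − R̄_m) = 386.6850  ⇒  Cov = 386.6850 / 5 = 77.3370
Σ(R_m − R̄_m)² = 239.1483  ⇒  Var(R_m) = 239.1483 / 5 = 47.8297
β = Cov / Var(R_m) = 77.3370 / 47.8297 = 1.6169
MRP = 8.54% − 2.22% = 6.32%
E(R) = R_f + β × MRP = 2.22% + 1.6169 × 6.32% = 12.44%

12.44%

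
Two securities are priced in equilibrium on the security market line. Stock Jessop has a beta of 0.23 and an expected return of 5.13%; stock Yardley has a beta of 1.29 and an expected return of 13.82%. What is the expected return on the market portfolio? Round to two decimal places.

Both satisfy E(R) = R_f + β·MRP, so the slope of the SML is
MRP = (13.82% − 5.13%) / (1.29 − 0.23) = 8.69% / 1.06 = 8.1981%
R_f = E(R_Jessop) − β_Jessop·MRP = 5.13% − 0.23 × 8.1981% = 3.2444%
E(R_m) = R_f + MRP = 3.2444% + 8.1981% = 11.44%

11.44%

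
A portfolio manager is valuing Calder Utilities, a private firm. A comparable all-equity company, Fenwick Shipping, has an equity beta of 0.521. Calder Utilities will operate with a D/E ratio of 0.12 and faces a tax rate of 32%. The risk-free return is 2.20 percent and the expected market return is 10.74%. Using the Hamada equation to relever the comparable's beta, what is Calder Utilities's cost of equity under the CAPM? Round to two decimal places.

β_L = β_U × [1 + (1 − t)(D/E)] = 0.521 × [1 + (1 − 0.32) × 0.12]
    = 0.521 × [1 + 0.68 × 0.12] = 0.521 × 1.0816 = 0.5635
MRP = 10.74% − 2.20% = 8.54%
E(R) = R_f + β_L × MRP = 2.20% + 0.5635 × 8.54% = 7.01%

7.01%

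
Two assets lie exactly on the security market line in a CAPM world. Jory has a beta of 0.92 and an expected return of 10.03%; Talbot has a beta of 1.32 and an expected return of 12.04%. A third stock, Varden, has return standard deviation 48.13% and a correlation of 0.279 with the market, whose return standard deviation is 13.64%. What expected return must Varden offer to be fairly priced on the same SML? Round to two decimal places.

10.35%

MRP = (12.04% − 10.03%) / (1.32 − 0.92) = 5.0250%
R_f = 10.03% − 0.92 × 5.0250% = 5.4070%
β_Varden = ρ·σ_i/σ_m = 0.279 × 48.13 / 13.64 = 0.9845
E(R_Varden) = R_f + β × MRP = 5.4070% + 0.9845 × 5.0250% = 10.35%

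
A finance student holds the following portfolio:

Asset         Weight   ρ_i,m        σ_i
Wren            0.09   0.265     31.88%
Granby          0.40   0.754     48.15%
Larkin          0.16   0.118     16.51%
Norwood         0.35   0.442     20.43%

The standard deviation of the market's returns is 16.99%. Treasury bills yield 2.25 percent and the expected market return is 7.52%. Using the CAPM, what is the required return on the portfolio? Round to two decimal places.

8.07%

β_Wren = 0.265 × 31.88% / 16.99% = 0.4972
β_Granby = 0.754 × 48.15% / 16.99% = 2.1369
β_Larkin = 0.118 × 16.51% / 16.99% = 0.1147
β_Norwood = 0.442 × 20.43% / 16.99% = 0.5315
β_P = Σ w_i β_i = 0.09×0.4972 + 0.40×2.1369 + 0.16×0.1147 + 0.35×0.5315 = 1.1039
MRP = 7.52% − 2.25% = 5.27%
E(R_P) = R_f + β_P × MRP = 2.25% + 1.1039 × 5.27% = 8.07%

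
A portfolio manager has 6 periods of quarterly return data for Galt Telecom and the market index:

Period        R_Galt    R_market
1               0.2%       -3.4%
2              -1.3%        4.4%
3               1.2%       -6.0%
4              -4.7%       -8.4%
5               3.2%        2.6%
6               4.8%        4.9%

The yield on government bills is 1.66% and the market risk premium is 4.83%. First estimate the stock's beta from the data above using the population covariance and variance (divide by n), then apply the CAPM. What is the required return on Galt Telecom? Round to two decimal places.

3.48%

Mean R_i = (0.2 − 1.3 + 1.2 − 4.7 + 3.2 + 4.8) / 6 = 0.5667%
Mean R_m = (-3.4 + 4.4 − 6.0 − 8.4 + 2.6 + 4.9) / 6 = -0.9833%
Σ(R_i − R̄_i)(R_m − R̄_m) = 61.0633  ⇒  Cov = 61.0633 / 6 = 10.1772
Σ(R_m − R̄_m)² = 162.4483  ⇒  Var(R_m) = 162.4483 / 6 = 27.0747
β = Cov / Var(R_m) = 10.1772 / 27.0747 = 0.3759
E(R) = R_f + β × MRP = 1.66% + 0.3759 × 4.83% = 3.48%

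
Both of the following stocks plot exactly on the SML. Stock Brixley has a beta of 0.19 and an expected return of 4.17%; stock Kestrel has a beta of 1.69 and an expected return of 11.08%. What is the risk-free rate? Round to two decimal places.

Both satisfy E(R) = R_f + β·MRP, so the slope of the SML is
MRP = (11.08% − 4.17%) / (1.69 − 0.19) = 6.91% / 1.50 = 4.6067%
R_f = E(R_Brixley) − β_Brixley·MRP = 4.17% − 0.19 × 4.6067% = 3.2947%

3.29%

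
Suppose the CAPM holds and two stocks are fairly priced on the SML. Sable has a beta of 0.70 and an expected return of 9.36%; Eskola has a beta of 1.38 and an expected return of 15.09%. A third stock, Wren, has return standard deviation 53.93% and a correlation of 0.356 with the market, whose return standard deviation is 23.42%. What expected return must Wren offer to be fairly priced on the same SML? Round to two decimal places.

MRP = (15.09% − 9.36%) / (1.38 − 0.70) = 8.4265%
R_f = 9.36% − 0.70 × 8.4265% = 3.4615%
β_Wren = ρ·σ_i/σ_m = 0.356 × 53.93 / 23.42 = 0.8198
E(R_Wren) = R_f + β × MRP = 3.4615% + 0.8198 × 8.4265% = 10.37%

10.37%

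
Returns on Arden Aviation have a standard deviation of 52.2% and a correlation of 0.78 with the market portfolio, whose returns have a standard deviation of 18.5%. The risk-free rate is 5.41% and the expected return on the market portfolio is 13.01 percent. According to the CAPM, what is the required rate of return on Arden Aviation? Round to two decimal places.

22.14%

β = ρ × σ_i / σ_m = 0.78 × 52.2% / 18.5% = 2.2009
MRP = 13.01% − 5.41% = 7.60%
E(R) = 5.41% + 2.2009 × 7.60% = 22.14%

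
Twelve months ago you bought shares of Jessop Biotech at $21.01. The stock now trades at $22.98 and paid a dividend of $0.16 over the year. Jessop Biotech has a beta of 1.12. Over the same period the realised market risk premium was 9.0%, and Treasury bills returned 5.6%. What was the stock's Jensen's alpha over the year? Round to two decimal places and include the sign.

Realised HPR = (P1 + D1 − P0) / P0 = (22.98 + 0.16 − 21.01) / 21.01 = 2.13 / 21.01 = 10.1380%
CAPM required = R_f + β·MRP = 5.6% + 1.12 × 9.0% = 15.6800%
α = realised − required = 10.1380% − 15.6800% = -5.54%

-5.54%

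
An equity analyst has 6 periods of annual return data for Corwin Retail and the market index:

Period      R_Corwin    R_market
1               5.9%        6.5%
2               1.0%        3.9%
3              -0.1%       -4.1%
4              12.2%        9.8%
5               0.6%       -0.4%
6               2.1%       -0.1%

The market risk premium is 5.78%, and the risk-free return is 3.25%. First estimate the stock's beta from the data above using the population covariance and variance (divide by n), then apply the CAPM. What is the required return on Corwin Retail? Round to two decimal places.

7.94%

Mean R_i = (5.9 + 1.0 − 0.1 + 12.2 + 0.6 + 2.1) / 6 = 3.6167%
Mean R_m = (6.5 + 3.9 − 4.1 + 9.8 − 0.4 − 0.1) / 6 = 2.6000%
Σ(R_i − R̄_i)(R_m − R̄_m) = 105.3500  ⇒  Cov = 105.3500 / 6 = 17.5583
Σ(R_m − R̄_m)² = 129.9200  ⇒  Var(R_m) = 129.9200 / 6 = 21.6533
β = Cov / Var(R_m) = 17.5583 / 21.6533 = 0.8109
E(R) = R_f + β × MRP = 3.25% + 0.8109 × 5.78% = 7.94%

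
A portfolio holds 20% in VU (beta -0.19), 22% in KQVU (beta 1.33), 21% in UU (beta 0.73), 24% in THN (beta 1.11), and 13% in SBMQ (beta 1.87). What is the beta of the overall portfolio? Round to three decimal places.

0.917

β_P = Σ w_i β_i = 0.20×-0.19 + 0.22×1.33 + 0.21×0.73 + 0.24×1.11 + 0.13×1.87 = 0.9174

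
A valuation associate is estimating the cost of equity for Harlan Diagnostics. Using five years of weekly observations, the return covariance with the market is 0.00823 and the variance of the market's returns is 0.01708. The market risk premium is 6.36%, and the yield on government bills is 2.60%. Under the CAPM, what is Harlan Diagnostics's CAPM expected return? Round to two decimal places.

β = Cov(R_i, R_m) / Var(R_m) = 0.00823 / 0.01708 = 0.4819
E(R) = R_f + β × MRP = 2.60% + 0.4819 × 6.36% = 5.66%

5.66%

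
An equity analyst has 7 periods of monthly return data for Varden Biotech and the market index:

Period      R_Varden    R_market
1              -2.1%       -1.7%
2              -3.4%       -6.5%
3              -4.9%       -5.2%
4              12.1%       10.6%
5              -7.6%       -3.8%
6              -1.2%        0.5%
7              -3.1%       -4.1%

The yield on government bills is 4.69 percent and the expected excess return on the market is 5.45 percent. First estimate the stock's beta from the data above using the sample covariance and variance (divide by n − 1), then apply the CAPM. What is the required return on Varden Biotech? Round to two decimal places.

10.26%

Mean R_i = (-2.1 − 3.4 − 4.9 + 12.1 − 7.6 − 1.2 − 3.1) / 7 = -1.4571%
Mean R_m = (-1.7 − 6.5 − 5.2 + 10.6 − 3.8 + 0.5 − 4.1) / 7 = -1.4571%
Σ(R_i − R̄_i)(R_m − R̄_m) = 205.5371  ⇒  Cov = 205.5371 / 6 = 34.2562
Σ(R_m − R̄_m)² = 201.1771  ⇒  Var(R_m) = 201.1771 / 6 = 33.5295
β = Cov / Var(R_m) = 34.2562 / 33.5295 = 1.0217
E(R) = R_f + β × MRP = 4.69% + 1.0217 × 5.45% = 10.26%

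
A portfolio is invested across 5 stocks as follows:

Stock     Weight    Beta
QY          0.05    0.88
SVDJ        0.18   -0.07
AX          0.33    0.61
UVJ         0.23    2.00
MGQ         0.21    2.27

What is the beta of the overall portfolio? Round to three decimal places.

β_P = Σ w_i β_i = 0.05×0.88 + 0.18×-0.07 + 0.33×0.61 + 0.23×2.00 + 0.21×2.27 = 1.1694

1.169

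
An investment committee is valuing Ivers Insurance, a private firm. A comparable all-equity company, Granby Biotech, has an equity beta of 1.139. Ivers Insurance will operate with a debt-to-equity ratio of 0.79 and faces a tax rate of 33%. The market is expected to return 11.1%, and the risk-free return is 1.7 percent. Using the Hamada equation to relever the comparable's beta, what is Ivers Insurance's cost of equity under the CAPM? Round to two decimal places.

β_L = β_U × [1 + (1 − t)(D/E)] = 1.139 × [1 + (1 − 0.33) × 0.79]
    = 1.139 × [1 + 0.67 × 0.79] = 1.139 × 1.5293 = 1.7419
MRP = 11.1% − 1.7% = 9.40%
E(R) = R_f + β_L × MRP = 1.7% + 1.7419 × 9.4% = 18.07%

18.07%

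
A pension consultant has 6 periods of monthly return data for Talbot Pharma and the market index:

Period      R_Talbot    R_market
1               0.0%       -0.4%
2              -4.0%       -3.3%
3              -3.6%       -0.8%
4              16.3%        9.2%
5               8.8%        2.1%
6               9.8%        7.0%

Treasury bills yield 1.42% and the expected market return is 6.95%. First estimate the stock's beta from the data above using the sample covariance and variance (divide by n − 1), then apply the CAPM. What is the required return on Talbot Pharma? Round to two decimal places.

Mean R_i = (0.0 − 4.0 − 3.6 + 16.3 + 8.8 + 9.8) / 6 = 4.5500%
Mean R_m = (-0.4 − 3.3 − 0.8 + 9.2 + 2.1 + 7.0) / 6 = 2.3000%
Σ(R_i − R̄_i)(R_m − R̄_m) = 190.3300  ⇒  Cov = 190.3300 / 5 = 38.0660
Σ(R_m − R̄_m)² = 118.0000  ⇒  Var(R_m) = 118.0000 / 5 = 23.6000
β = Cov / Var(R_m) = 38.0660 / 23.6000 = 1.6130
MRP = 6.95% − 1.42% = 5.53%
E(R) = R_f + β × MRP = 1.42% + 1.6130 × 5.53% = 10.34%

10.34%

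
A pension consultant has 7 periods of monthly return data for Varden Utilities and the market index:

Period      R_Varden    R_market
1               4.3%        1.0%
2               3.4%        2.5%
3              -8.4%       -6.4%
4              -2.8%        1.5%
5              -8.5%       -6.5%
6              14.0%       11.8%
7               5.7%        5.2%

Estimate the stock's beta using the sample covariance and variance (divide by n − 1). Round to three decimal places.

Mean R_i = (4.3 + 3.4 − 8.4 − 2.8 − 8.5 + 14.0 + 5.7) / 7 = 1.1000%
Mean R_m = (1.0 + 2.5 − 6.4 + 1.5 − 6.5 + 11.8 + 5.2) / 7 = 1.3000%
Σ(R_i − R̄_i)(R_m − R̄_m) = 302.4400  ⇒  Cov = 302.4400 / 6 = 50.4067
Σ(R_m − R̄_m)² = 247.1600  ⇒  Var(R_m) = 247.1600 / 6 = 41.1933
β = Cov / Var(R_m) = 50.4067 / 41.1933 = 1.2237

1.224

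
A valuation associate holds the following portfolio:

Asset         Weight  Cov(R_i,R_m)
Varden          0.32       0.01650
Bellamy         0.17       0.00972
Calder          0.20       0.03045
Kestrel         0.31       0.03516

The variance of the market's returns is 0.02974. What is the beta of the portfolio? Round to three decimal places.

β_Varden = 0.01650 / 0.02974 = 0.5548
β_Bellamy = 0.00972 / 0.02974 = 0.3268
β_Calder = 0.03045 / 0.02974 = 1.0239
β_Kestrel = 0.03516 / 0.02974 = 1.1822
β_P = Σ w_i β_i = 0.32×0.5548 + 0.17×0.3268 + 0.20×1.0239 + 0.31×1.1822 = 0.8044

0.804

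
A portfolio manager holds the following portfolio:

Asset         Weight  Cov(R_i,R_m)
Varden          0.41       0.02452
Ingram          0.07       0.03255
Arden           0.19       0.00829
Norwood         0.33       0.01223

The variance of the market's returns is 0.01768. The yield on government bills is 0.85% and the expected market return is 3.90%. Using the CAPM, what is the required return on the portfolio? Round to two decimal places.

β_Varden = 0.02452 / 0.01768 = 1.3869
β_Ingram = 0.03255 / 0.01768 = 1.8411
β_Arden = 0.00829 / 0.01768 = 0.4689
β_Norwood = 0.01223 / 0.01768 = 0.6917
β_P = Σ w_i β_i = 0.41×1.3869 + 0.07×1.8411 + 0.19×0.4689 + 0.33×0.6917 = 1.0149
MRP = 3.90% − 0.85% = 3.05%
E(R_P) = R_f + β_P × MRP = 0.85% + 1.0149 × 3.05% = 3.95%

3.95%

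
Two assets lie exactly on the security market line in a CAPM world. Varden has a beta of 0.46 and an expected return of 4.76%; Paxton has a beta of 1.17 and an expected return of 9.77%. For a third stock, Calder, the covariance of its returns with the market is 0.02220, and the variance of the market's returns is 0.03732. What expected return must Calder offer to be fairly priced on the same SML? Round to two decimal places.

5.71%

MRP = (9.77% − 4.76%) / (1.17 − 0.46) = 7.0563%
R_f = 4.76% − 0.46 × 7.0563% = 1.5141%
β_Calder = Cov / Var(R_m) = 0.02220 / 0.03732 = 0.5949
E(R_Calder) = R_f + β × MRP = 1.5141% + 0.5949 × 7.0563% = 5.71%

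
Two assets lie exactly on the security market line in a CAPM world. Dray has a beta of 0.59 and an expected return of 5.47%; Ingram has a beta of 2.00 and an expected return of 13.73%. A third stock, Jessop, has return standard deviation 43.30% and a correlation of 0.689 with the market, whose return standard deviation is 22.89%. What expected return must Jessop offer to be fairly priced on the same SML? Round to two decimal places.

MRP = (13.73% − 5.47%) / (2.00 − 0.59) = 5.8582%
R_f = 5.47% − 0.59 × 5.8582% = 2.0137%
β_Jessop = ρ·σ_i/σ_m = 0.689 × 43.30 / 22.89 = 1.3034
E(R_Jessop) = R_f + β × MRP = 2.0137% + 1.3034 × 5.8582% = 9.65%

9.65%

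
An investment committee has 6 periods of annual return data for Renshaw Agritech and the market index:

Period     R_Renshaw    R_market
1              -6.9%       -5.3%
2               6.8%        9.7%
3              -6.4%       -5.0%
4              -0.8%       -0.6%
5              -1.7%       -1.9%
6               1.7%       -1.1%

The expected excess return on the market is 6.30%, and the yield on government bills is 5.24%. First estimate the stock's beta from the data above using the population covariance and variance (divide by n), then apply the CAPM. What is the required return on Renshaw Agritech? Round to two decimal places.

10.77%

Mean R_i = (-6.9 + 6.8 − 6.4 − 0.8 − 1.7 + 1.7) / 6 = -1.2167%
Mean R_m = (-5.3 + 9.7 − 5.0 − 0.6 − 1.9 − 1.1) / 6 = -0.7000%
Σ(R_i − R̄_i)(R_m − R̄_m) = 131.2600  ⇒  Cov = 131.2600 / 6 = 21.8767
Σ(R_m − R̄_m)² = 149.4200  ⇒  Var(R_m) = 149.4200 / 6 = 24.9033
β = Cov / Var(R_m) = 21.8767 / 24.9033 = 0.8785
E(R) = R_f + β × MRP = 5.24% + 0.8785 × 6.30% = 10.77%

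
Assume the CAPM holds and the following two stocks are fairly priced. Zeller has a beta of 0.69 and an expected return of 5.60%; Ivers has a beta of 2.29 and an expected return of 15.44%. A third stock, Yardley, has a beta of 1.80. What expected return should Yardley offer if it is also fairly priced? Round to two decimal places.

12.43%

MRP (SML slope) = (15.44% − 5.60%) / (2.29 − 0.69) = 9.84% / 1.60 = 6.1500%
R_f (intercept) = 5.60% − 0.69 × 6.1500% = 1.3565%
E(R_Yardley) = R_f + β × MRP = 1.3565% + 1.80 × 6.1500% = 12.43%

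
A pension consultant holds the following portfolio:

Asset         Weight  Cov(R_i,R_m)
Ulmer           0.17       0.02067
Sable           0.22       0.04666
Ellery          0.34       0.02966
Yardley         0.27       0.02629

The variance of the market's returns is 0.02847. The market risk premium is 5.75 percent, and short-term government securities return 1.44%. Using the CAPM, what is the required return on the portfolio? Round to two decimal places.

β_Ulmer = 0.02067 / 0.02847 = 0.7260
β_Sable = 0.04666 / 0.02847 = 1.6389
β_Ellery = 0.02966 / 0.02847 = 1.0418
β_Yardley = 0.02629 / 0.02847 = 0.9234
β_P = Σ w_i β_i = 0.17×0.7260 + 0.22×1.6389 + 0.34×1.0418 + 0.27×0.9234 = 1.0875
E(R_P) = R_f + β_P × MRP = 1.44% + 1.0875 × 5.75% = 7.69%

7.69%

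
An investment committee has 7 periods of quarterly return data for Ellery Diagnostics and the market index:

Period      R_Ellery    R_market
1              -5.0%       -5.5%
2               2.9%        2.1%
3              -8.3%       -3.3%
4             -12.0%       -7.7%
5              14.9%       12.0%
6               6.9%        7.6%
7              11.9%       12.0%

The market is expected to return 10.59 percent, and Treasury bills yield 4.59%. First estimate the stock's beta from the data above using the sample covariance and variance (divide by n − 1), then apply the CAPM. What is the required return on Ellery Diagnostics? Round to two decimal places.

11.93%

Mean R_i = (-5.0 + 2.9 − 8.3 − 12.0 + 14.9 + 6.9 + 11.9) / 7 = 1.6143%
Mean R_m = (-5.5 + 2.1 − 3.3 − 7.7 + 12.0 + 7.6 + 12.0) / 7 = 2.4571%
Σ(R_i − R̄_i)(R_m − R̄_m) = 499.6543  ⇒  Cov = 499.6543 / 6 = 83.2757
Σ(R_m − R̄_m)² = 408.3371  ⇒  Var(R_m) = 408.3371 / 6 = 68.0562
β = Cov / Var(R_m) = 83.2757 / 68.0562 = 1.2236
MRP = 10.59% − 4.59% = 6.00%
E(R) = R_f + β × MRP = 4.59% + 1.2236 × 6.00% = 11.93%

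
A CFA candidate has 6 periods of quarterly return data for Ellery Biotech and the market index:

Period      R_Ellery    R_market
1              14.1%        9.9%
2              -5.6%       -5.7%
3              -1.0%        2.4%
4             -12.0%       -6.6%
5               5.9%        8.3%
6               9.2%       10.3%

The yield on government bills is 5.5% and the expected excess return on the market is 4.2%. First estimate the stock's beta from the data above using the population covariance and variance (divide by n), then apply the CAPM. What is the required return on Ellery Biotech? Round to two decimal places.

Mean R_i = (14.1 − 5.6 − 1.0 − 12.0 + 5.9 + 9.2) / 6 = 1.7667%
Mean R_m = (9.9 − 5.7 + 2.4 − 6.6 + 8.3 + 10.3) / 6 = 3.1000%
Σ(R_i − R̄_i)(R_m − R̄_m) = 359.1800  ⇒  Cov = 359.1800 / 6 = 59.8633
Σ(R_m − R̄_m)² = 297.1400  ⇒  Var(R_m) = 297.1400 / 6 = 49.5233
β = Cov / Var(R_m) = 59.8633 / 49.5233 = 1.2088
E(R) = R_f + β × MRP = 5.5% + 1.2088 × 4.2% = 10.58%

10.58%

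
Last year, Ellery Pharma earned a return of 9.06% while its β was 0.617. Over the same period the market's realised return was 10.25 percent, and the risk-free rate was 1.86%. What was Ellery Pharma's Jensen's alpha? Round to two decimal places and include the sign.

Market excess return = 10.25% − 1.86% = 8.39%
CAPM benchmark = R_f + β(R_m − R_f) = 1.86% + 0.617 × 8.39% = 7.03663%
α = actual − benchmark = 9.06% − 7.03663% = +2.02%

+2.02%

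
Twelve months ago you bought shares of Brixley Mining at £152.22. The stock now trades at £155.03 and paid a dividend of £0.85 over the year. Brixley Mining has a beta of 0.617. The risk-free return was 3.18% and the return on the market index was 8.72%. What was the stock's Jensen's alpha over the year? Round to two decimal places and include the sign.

Realised HPR = (P1 + D1 − P0) / P0 = (155.03 + 0.85 − 152.22) / 152.22 = 3.66 / 152.22 = 2.4044%
MRP = 8.72% − 3.18% = 5.54%
CAPM required = R_f + β·MRP = 3.18% + 0.617 × 5.54% = 6.59818%
α = realised − required = 2.4044% − 6.59818% = -4.19%

-4.19%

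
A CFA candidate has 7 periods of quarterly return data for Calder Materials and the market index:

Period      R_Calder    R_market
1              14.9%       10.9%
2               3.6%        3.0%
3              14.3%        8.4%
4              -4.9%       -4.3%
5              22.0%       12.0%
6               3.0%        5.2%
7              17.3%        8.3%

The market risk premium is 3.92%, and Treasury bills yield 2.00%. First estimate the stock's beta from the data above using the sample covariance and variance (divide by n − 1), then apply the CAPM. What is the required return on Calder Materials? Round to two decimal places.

Mean R_i = (14.9 + 3.6 + 14.3 − 4.9 + 22.0 + 3.0 + 17.3) / 7 = 10.0286%
Mean R_m = (10.9 + 3.0 + 8.4 − 4.3 + 12.0 + 5.2 + 8.3) / 7 = 6.2143%
Σ(R_i − R̄_i)(R_m − R̄_m) = 301.3471  ⇒  Cov = 301.3471 / 6 = 50.2245
Σ(R_m − R̄_m)² = 186.4686  ⇒  Var(R_m) = 186.4686 / 6 = 31.0781
β = Cov / Var(R_m) = 50.2245 / 31.0781 = 1.6161
E(R) = R_f + β × MRP = 2.00% + 1.6161 × 3.92% = 8.34%

8.34%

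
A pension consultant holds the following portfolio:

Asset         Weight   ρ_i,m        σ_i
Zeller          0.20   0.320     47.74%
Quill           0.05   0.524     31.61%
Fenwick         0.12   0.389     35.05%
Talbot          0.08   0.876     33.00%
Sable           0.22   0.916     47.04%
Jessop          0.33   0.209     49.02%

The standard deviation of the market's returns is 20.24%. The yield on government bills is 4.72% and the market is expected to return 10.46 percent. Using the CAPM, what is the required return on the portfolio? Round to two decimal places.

β_Zeller = 0.320 × 47.74% / 20.24% = 0.7548
β_Quill = 0.524 × 31.61% / 20.24% = 0.8184
β_Fenwick = 0.389 × 35.05% / 20.24% = 0.6736
β_Talbot = 0.876 × 33.00% / 20.24% = 1.4283
β_Sable = 0.916 × 47.04% / 20.24% = 2.1289
β_Jessop = 0.209 × 49.02% / 20.24% = 0.5062
β_P = Σ w_i β_i = 0.20×0.7548 + 0.05×0.8184 + 0.12×0.6736 + 0.08×1.4283 + 0.22×2.1289 + 0.33×0.5062 = 1.0224
MRP = 10.46% − 4.72% = 5.74%
E(R_P) = R_f + β_P × MRP = 4.72% + 1.0224 × 5.74% = 10.59%

10.59%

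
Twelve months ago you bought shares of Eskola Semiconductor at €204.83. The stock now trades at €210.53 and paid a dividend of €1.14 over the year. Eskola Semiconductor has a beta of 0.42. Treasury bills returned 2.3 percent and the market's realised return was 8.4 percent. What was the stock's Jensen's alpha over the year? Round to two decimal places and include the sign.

Realised HPR = (P1 + D1 − P0) / P0 = (210.53 + 1.14 − 204.83) / 204.83 = 6.84 / 204.83 = 3.3394%
MRP = 8.4% − 2.3% = 6.10%
CAPM required = R_f + β·MRP = 2.3% + 0.42 × 6.1% = 4.8620%
α = realised − required = 3.3394% − 4.8620% = -1.52%

-1.52%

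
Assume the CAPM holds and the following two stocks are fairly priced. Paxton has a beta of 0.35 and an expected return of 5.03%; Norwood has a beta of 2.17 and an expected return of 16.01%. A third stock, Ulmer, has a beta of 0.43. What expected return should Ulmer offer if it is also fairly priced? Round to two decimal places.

MRP (SML slope) = (16.01% − 5.03%) / (2.17 − 0.35) = 10.98% / 1.82 = 6.0330%
R_f (intercept) = 5.03% − 0.35 × 6.0330% = 2.9185%
E(R_Ulmer) = R_f + β × MRP = 2.9185% + 0.43 × 6.0330% = 5.51%

5.51%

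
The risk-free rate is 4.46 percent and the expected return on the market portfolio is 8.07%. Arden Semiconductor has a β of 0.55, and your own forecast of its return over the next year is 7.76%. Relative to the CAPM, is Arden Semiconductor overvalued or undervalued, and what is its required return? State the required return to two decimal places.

MRP = 8.07% − 4.46% = 3.61%
Required return = R_f + β·MRP = 4.46% + 0.55 × 3.61% = 6.45%
Forecast 7.76% > required 6.45% → the stock plots above the SML → undervalued.

Undervalued; required return 6.45%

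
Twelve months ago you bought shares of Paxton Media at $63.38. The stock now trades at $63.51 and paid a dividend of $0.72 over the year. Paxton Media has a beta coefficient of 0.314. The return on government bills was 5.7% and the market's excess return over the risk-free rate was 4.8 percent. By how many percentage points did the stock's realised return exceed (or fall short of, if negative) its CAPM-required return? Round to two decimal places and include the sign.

Realised HPR = (P1 + D1 − P0) / P0 = (63.51 + 0.72 − 63.38) / 63.38 = 0.85 / 63.38 = 1.3411%
CAPM required = R_f + β·MRP = 5.7% + 0.314 × 4.8% = 7.2072%
α = realised − required = 1.3411% − 7.2072% = -5.87%

-5.87%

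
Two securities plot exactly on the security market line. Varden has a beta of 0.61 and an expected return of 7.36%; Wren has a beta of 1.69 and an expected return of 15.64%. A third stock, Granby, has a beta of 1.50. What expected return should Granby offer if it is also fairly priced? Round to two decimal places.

MRP (SML slope) = (15.64% − 7.36%) / (1.69 − 0.61) = 8.28% / 1.08 = 7.6667%
R_f (intercept) = 7.36% − 0.61 × 7.6667% = 2.6833%
E(R_Granby) = R_f + β × MRP = 2.6833% + 1.50 × 7.6667% = 14.18%

14.18%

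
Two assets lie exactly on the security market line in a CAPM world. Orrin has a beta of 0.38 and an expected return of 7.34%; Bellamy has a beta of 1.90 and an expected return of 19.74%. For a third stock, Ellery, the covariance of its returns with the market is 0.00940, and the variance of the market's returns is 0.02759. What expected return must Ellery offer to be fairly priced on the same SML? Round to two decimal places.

MRP = (19.74% − 7.34%) / (1.90 − 0.38) = 8.1579%
R_f = 7.34% − 0.38 × 8.1579% = 4.2400%
β_Ellery = Cov / Var(R_m) = 0.00940 / 0.02759 = 0.3407
E(R_Ellery) = R_f + β × MRP = 4.2400% + 0.3407 × 8.1579% = 7.02%

7.02%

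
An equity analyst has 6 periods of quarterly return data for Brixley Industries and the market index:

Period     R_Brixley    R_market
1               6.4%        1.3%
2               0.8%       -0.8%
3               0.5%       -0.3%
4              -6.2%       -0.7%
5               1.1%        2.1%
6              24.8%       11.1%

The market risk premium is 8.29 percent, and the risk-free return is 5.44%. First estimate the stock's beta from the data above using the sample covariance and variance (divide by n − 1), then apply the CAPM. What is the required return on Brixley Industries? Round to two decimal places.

23.95%

Mean R_i = (6.4 + 0.8 + 0.5 − 6.2 + 1.1 + 24.8) / 6 = 4.5667%
Mean R_m = (1.3 − 0.8 − 0.3 − 0.7 + 2.1 + 11.1) / 6 = 2.1167%
Σ(R_i − R̄_i)(R_m − R̄_m) = 231.4633  ⇒  Cov = 231.4633 / 5 = 46.2927
Σ(R_m − R̄_m)² = 103.6483  ⇒  Var(R_m) = 103.6483 / 5 = 20.7297
β = Cov / Var(R_m) = 46.2927 / 20.7297 = 2.2332
E(R) = R_f + β × MRP = 5.44% + 2.2332 × 8.29% = 23.95%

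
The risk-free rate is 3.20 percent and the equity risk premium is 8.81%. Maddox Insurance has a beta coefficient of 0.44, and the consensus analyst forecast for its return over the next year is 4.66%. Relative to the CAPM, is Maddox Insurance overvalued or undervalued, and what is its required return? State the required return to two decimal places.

Overvalued; required return 7.08%

Required return = R_f + β·MRP = 3.20% + 0.44 × 8.81% = 7.08%
Forecast 4.66% < required 7.08% → the stock plots below the SML → overvalued.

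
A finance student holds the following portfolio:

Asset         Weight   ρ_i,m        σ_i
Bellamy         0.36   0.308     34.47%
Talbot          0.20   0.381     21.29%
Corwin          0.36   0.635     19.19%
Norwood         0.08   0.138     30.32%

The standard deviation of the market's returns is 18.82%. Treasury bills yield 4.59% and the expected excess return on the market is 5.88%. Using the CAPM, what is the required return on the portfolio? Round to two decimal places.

7.77%

β_Bellamy = 0.308 × 34.47% / 18.82% = 0.5641
β_Talbot = 0.381 × 21.29% / 18.82% = 0.4310
β_Corwin = 0.635 × 19.19% / 18.82% = 0.6475
β_Norwood = 0.138 × 30.32% / 18.82% = 0.2223
β_P = Σ w_i β_i = 0.36×0.5641 + 0.20×0.4310 + 0.36×0.6475 + 0.08×0.2223 = 0.5402
E(R_P) = R_f + β_P × MRP = 4.59% + 0.5402 × 5.88% = 7.77%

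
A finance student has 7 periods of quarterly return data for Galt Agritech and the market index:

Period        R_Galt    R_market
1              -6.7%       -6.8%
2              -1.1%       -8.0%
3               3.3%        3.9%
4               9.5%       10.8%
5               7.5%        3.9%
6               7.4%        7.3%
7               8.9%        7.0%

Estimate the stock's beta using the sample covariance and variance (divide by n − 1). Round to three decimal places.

Mean R_i = (-6.7 − 1.1 + 3.3 + 9.5 + 7.5 + 7.4 + 8.9) / 7 = 4.1143%
Mean R_m = (-6.8 − 8.0 + 3.9 + 10.8 + 3.9 + 7.3 + 7.0) / 7 = 2.5857%
Σ(R_i − R̄_i)(R_m − R̄_m) = 240.9314  ⇒  Cov = 240.9314 / 6 = 40.1552
Σ(R_m − R̄_m)² = 312.7886  ⇒  Var(R_m) = 312.7886 / 6 = 52.1314
β = Cov / Var(R_m) = 40.1552 / 52.1314 = 0.7703

0.770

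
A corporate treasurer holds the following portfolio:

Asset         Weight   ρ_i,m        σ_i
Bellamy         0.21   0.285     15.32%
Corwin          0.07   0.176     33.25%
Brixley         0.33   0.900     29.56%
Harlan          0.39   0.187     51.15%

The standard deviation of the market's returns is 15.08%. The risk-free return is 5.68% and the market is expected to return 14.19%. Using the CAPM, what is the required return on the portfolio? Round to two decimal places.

13.49%

β_Bellamy = 0.285 × 15.32% / 15.08% = 0.2895
β_Corwin = 0.176 × 33.25% / 15.08% = 0.3881
β_Brixley = 0.900 × 29.56% / 15.08% = 1.7642
β_Harlan = 0.187 × 51.15% / 15.08% = 0.6343
β_P = Σ w_i β_i = 0.21×0.2895 + 0.07×0.3881 + 0.33×1.7642 + 0.39×0.6343 = 0.9175
MRP = 14.19% − 5.68% = 8.51%
E(R_P) = R_f + β_P × MRP = 5.68% + 0.9175 × 8.51% = 13.49%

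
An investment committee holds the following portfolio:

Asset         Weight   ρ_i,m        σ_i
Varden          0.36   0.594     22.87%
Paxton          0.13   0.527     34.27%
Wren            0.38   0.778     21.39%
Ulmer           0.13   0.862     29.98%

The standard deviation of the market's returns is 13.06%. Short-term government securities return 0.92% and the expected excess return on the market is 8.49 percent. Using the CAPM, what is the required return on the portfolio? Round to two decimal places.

β_Varden = 0.594 × 22.87% / 13.06% = 1.0402
β_Paxton = 0.527 × 34.27% / 13.06% = 1.3829
β_Wren = 0.778 × 21.39% / 13.06% = 1.2742
β_Ulmer = 0.862 × 29.98% / 13.06% = 1.9788
β_P = Σ w_i β_i = 0.36×1.0402 + 0.13×1.3829 + 0.38×1.2742 + 0.13×1.9788 = 1.2957
E(R_P) = R_f + β_P × MRP = 0.92% + 1.2957 × 8.49% = 11.92%

11.92%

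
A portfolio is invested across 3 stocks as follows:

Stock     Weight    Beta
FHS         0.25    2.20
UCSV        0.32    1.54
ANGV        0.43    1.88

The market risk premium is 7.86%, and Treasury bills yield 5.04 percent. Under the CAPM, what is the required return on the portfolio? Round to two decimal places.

19.59%

β_P = Σ w_i β_i = 0.25×2.20 + 0.32×1.54 + 0.43×1.88 = 1.8512
E(R_P) = R_f + β_P × MRP = 5.04% + 1.8512 × 7.86% = 19.59%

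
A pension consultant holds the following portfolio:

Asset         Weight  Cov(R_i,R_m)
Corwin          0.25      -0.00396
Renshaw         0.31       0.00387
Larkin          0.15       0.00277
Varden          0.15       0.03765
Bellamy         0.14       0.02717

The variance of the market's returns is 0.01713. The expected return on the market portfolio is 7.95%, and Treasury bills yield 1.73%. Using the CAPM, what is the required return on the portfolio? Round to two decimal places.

5.39%

β_Corwin = -0.00396 / 0.01713 = -0.2312
β_Renshaw = 0.00387 / 0.01713 = 0.2259
β_Larkin = 0.00277 / 0.01713 = 0.1617
β_Varden = 0.03765 / 0.01713 = 2.1979
β_Bellamy = 0.02717 / 0.01713 = 1.5861
β_P = Σ w_i β_i = 0.25×-0.2312 + 0.31×0.2259 + 0.15×0.1617 + 0.15×2.1979 + 0.14×1.5861 = 0.5882
MRP = 7.95% − 1.73% = 6.22%
E(R_P) = R_f + β_P × MRP = 1.73% + 0.5882 × 6.22% = 5.39%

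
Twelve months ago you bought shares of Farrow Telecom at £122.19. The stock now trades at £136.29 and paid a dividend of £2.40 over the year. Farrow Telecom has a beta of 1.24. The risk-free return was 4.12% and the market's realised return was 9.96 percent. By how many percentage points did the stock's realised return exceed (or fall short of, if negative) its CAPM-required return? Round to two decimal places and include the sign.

+2.14%

Realised HPR = (P1 + D1 − P0) / P0 = (136.29 + 2.40 − 122.19) / 122.19 = 16.50 / 122.19 = 13.5036%
MRP = 9.96% − 4.12% = 5.84%
CAPM required = R_f + β·MRP = 4.12% + 1.24 × 5.84% = 11.3616%
α = realised − required = 13.5036% − 11.3616% = +2.14%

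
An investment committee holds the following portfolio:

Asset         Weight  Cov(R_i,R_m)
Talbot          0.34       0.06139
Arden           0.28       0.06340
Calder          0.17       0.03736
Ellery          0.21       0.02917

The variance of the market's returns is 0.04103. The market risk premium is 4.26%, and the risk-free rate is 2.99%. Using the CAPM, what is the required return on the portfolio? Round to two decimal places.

β_Talbot = 0.06139 / 0.04103 = 1.4962
β_Arden = 0.06340 / 0.04103 = 1.5452
β_Calder = 0.03736 / 0.04103 = 0.9106
β_Ellery = 0.02917 / 0.04103 = 0.7109
β_P = Σ w_i β_i = 0.34×1.4962 + 0.28×1.5452 + 0.17×0.9106 + 0.21×0.7109 = 1.2455
E(R_P) = R_f + β_P × MRP = 2.99% + 1.2455 × 4.26% = 8.30%

8.30%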